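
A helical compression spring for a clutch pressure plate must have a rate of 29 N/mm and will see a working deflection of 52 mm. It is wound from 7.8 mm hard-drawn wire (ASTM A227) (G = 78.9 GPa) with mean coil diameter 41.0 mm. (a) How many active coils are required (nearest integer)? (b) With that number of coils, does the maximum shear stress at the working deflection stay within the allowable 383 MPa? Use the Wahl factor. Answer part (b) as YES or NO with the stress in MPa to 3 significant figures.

(a) 18 coils; (b) NO, τ_max = 435 MPa

N_a = Gd⁴/(8D³k) = (78.9×10³)(7.8⁴)/(8·41.0³·29) = 18.26 → N_a = 18
Actual rate k = Gd⁴/(8D³·18) = 29.427 N/mm
Working load F = kδ = 29.427·52 = 1530.2 N
C = 41.0/7.8 = 5.2564; K_W = (4C−1)/(4C−4)+0.615/C = 1.2932
τ_max = K_W·8FD/(πd³) = 1.2932·336.65 = 435.36 MPa
τ_max > 383 MPa → exceeds allowable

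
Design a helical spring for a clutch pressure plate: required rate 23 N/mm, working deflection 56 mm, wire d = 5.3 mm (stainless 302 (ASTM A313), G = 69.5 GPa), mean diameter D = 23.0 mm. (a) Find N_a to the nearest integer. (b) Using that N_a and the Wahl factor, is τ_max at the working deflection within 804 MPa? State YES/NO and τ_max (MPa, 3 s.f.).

(a) 24 coils; (b) YES, τ_max = 707 MPa

N_a = Gd⁴/(8D³k) = (69.5×10³)(5.3⁴)/(8·23.0³·23) = 24.5 → N_a = 24
Actual rate k = Gd⁴/(8D³·24) = 23.475 N/mm
Working load F = kδ = 23.475·56 = 1314.6 N
C = 23.0/5.3 = 4.3396; K_W = (4C−1)/(4C−4)+0.615/C = 1.3663
τ_max = K_W·8FD/(πd³) = 1.3663·517.17 = 706.6 MPa
τ_max ≤ 804 MPa → acceptable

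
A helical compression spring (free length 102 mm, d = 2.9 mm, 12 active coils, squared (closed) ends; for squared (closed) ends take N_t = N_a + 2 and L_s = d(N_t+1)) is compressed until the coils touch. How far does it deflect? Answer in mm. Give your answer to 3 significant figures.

N_t = 14; L_s = 2.9·15 = 43.5 mm
δ_solid = L₀ − L_s = 102 − 43.5 = 58.5 mm

58.5 mm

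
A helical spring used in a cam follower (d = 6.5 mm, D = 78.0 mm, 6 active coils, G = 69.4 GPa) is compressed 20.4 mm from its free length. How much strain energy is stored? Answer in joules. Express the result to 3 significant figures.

1.13 J

k = Gd⁴/(8D³N_a) = (69.4×10³)(6.5⁴)/(8·78.0³·6) = 5.4386 N/mm
U = ½kδ² = 0.5 × 5.4386 × 20.4² = 1131.7 N·mm = 1.1317 J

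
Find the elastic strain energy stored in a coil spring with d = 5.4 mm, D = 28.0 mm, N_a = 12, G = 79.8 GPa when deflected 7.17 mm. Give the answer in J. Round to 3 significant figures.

k = Gd⁴/(8D³N_a) = (79.8×10³)(5.4⁴)/(8·28.0³·12) = 32.198 N/mm
U = ½kδ² = 0.5 × 32.198 × 7.17² = 827.64 N·mm = 0.82764 J

0.828 J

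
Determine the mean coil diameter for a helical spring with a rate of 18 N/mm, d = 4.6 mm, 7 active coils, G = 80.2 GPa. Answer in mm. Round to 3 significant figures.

32.9 mm

D = (Gd⁴/(8N_a·k))^(1/3) = (80.2×10³·4.6⁴/(8·7·18))^(1/3)
  = (35624.2)^(1/3) = 32.9040 mm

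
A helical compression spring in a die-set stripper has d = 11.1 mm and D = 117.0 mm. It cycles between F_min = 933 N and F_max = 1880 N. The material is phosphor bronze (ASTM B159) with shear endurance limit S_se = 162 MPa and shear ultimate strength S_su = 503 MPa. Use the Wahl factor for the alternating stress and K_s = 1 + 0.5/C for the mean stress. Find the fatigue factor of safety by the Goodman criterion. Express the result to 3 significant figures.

C = D/d = 117.0/11.1 = 10.5405; K_W = (4C−1)/(4C−4)+0.615/C = 1.1370; K_s = 1+0.5/C = 1.0474
F_a = (F_max−F_min)/2 = 473.5 N; F_m = (F_max+F_min)/2 = 1406.5 N
τ_a = K_W·8F_aD/(πd³) = 1.1370 × 103.15 = 117.28 MPa
τ_m = K_s·8F_mD/(πd³) = 1.0474 × 306.41 = 320.94 MPa
Goodman: 1/n_f = τ_a/S_se + τ_m/S_su = 117.28/162 + 320.94/503 = 0.72395 + 0.63805 = 1.362
n_f = 1/1.362 = 0.7342

0.734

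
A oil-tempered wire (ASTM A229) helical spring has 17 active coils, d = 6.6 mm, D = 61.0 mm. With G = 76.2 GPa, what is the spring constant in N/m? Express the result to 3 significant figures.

k = Gd⁴/(8D³N_a) = (76.2×10³ × 6.6⁴) / (8 × 61.0³ × 17)
  = 1.44587e+08 / 3.08694e+07 = 4.6838 N/mm = 4683.8 N/m

4680 N/m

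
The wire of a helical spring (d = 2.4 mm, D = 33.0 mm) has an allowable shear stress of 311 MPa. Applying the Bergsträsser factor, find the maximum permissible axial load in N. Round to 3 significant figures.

46.7 N

C = D/d = 33.0/2.4 = 13.7500
K_B = (4C+2)/(4C−3) = 57.000/52.000 = 1.0962
τ_max = K·8FD/(πd³) → F_max = τ_allow·πd³/(8DK)
F_max = 311·π·2.4³/(8·33.0·1.0962) = 13507/289.38 = 46.673 N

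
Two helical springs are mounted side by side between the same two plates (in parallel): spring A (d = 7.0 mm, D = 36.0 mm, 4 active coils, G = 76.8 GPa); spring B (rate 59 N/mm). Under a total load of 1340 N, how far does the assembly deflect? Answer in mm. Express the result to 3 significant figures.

7.34 mm

k_A = Gd⁴/(8D³N_a) = (76.8×10³)(7.0⁴)/(8·36.0³·4) = 123.51 N/mm
Parallel: k_eq = 123.51 + 59 = 182.51 N/mm
δ = F/k_eq = 1340/182.51 = 7.3421 mm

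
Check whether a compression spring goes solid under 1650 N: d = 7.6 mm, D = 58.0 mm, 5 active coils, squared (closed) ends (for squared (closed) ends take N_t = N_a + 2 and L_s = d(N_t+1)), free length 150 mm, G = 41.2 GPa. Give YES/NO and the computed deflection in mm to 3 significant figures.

k = Gd⁴/(8D³N_a) = (41.2×10³)(7.6⁴)/(8·58.0³·5) = 17.612 N/mm
N_t = 7; L_s = 7.6·8 = 60.8 mm; δ_solid = L₀ − L_s = 150 − 60.8 = 89.2 mm
δ = F/k = 1650/17.612 = 93.686 mm
δ ≥ δ_solid → spring goes solid

YES, δ = 93.7 mm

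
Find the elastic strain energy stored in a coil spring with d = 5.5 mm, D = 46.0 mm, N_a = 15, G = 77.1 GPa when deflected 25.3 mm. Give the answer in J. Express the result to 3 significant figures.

k = Gd⁴/(8D³N_a) = (77.1×10³)(5.5⁴)/(8·46.0³·15) = 6.0402 N/mm
U = ½kδ² = 0.5 × 6.0402 × 25.3² = 1933.1 N·mm = 1.9331 J

1.93 J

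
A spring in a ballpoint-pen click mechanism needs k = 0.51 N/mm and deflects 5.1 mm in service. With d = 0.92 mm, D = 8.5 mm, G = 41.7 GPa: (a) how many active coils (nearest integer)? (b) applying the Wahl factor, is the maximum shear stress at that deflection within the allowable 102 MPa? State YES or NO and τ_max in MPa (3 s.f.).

(a) 12 coils; (b) YES, τ_max = 83.2 MPa

N_a = Gd⁴/(8D³k) = (41.7×10³)(0.92⁴)/(8·8.5³·0.51) = 11.92 → N_a = 12
Actual rate k = Gd⁴/(8D³·12) = 0.50671 N/mm
Working load F = kδ = 0.50671·5.1 = 2.5842 N
C = 8.5/0.92 = 9.2391; K_W = (4C−1)/(4C−4)+0.615/C = 1.1576
τ_max = K_W·8FD/(πd³) = 1.1576·71.833 = 83.154 MPa
τ_max ≤ 102 MPa → acceptable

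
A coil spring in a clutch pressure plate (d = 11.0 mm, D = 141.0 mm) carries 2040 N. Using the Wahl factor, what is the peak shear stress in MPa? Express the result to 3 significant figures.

612 MPa

Spring index C = D/d = 141.0/11.0 = 12.8182
K_W = (4C−1)/(4C−4) + 0.615/C = 50.273/47.273 + 0.0480 = 1.1114
τ₀ = 8FD/(πd³) = 8·2040·141.0/(π·11.0³) = 2.30112e+06/4181.5 = 550.31 MPa
τ_max = K·τ₀ = 1.1114 × 550.31 = 611.64 MPa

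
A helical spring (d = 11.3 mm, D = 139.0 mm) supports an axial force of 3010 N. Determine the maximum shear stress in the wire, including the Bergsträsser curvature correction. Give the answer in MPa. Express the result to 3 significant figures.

Spring index C = D/d = 139.0/11.3 = 12.3009
K_B = (4C+2)/(4C−3) = 51.204/46.204 = 1.1082
τ₀ = 8FD/(πd³) = 8·3010·139.0/(π·11.3³) = 3.34712e+06/4533 = 738.39 MPa
τ_max = K·τ₀ = 1.1082 × 738.39 = 818.3 MPa

818 MPa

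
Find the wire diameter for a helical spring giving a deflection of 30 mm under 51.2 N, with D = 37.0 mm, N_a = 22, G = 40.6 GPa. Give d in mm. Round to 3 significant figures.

Required rate k = F/δ = 51.2/30 = 1.7067 N/mm
d = (8D³N_a·k / G)^(1/4) = (8·37.0³·22·1.7067 / (40.6×10³))^0.25
  = (374.75)^0.25 = 4.3998 mm

4.40 mm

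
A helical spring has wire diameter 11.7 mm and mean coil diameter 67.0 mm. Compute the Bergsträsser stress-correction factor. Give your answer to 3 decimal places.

C = D/d = 67.0/11.7 = 5.7265
K_B = (4C+2)/(4C−3) = 24.906/19.906 = 1.2512

1.251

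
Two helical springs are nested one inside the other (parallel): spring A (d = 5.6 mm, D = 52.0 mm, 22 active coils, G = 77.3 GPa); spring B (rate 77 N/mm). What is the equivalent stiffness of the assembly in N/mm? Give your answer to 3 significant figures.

k_A = Gd⁴/(8D³N_a) = (77.3×10³)(5.6⁴)/(8·52.0³·22) = 3.0719 N/mm
Parallel: k_eq = 3.0719 + 77 = 80.072 N/mm

80.1 N/mm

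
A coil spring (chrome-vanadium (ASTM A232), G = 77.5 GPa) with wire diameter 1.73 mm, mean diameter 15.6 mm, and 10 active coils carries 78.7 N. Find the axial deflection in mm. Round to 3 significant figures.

34.4 mm

k = Gd⁴/(8D³N_a) = (77.5×10³)(1.73⁴)/(8·15.6³·10) = 2.2857 N/mm
δ = F/k = 78.7 / 2.2857 = 34.431 mm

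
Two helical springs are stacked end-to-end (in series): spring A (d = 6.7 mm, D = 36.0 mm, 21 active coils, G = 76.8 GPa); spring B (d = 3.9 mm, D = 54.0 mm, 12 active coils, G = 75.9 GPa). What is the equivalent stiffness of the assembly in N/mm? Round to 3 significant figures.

1.10 N/mm

k_A = Gd⁴/(8D³N_a) = (76.8×10³)(6.7⁴)/(8·36.0³·21) = 19.744 N/mm
k_B = Gd⁴/(8D³N_a) = (75.9×10³)(3.9⁴)/(8·54.0³·12) = 1.1616 N/mm
Series: 1/k_eq = 1/19.744 + 1/1.1616 = 0.91155; k_eq = 1.097 N/mm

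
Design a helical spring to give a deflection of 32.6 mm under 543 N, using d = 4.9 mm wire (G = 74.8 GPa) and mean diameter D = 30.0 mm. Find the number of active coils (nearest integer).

Required rate k = F/δ = 543/32.6 = 16.656 N/mm
N_a = Gd⁴/(8D³k) = (74.8×10³ × 4.9⁴)/(8 × 30.0³ × 16.656)
    = 4.31207e+07 / 3.59779e+06 = 11.99 → 12 coils

12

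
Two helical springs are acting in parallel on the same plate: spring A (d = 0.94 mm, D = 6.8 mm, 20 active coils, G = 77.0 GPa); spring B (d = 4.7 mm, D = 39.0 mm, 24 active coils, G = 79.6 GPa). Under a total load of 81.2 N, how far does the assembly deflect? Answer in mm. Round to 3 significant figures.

17.6 mm

k_A = Gd⁴/(8D³N_a) = (77.0×10³)(0.94⁴)/(8·6.8³·20) = 1.195 N/mm
k_B = Gd⁴/(8D³N_a) = (79.6×10³)(4.7⁴)/(8·39.0³·24) = 3.4104 N/mm
Parallel: k_eq = 1.195 + 3.4104 = 4.6054 N/mm
δ = F/k_eq = 81.2/4.6054 = 17.631 mm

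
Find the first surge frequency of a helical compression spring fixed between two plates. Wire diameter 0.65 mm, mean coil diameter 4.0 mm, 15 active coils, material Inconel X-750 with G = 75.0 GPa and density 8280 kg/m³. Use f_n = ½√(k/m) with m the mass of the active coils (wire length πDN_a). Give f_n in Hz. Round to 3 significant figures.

917 Hz

k = Gd⁴/(8D³N_a) = (75.0×10³)(0.65⁴)/(8·4.0³·15) = 1.7432 N/mm = 1743.2 N/m
Wire length L = πDN_a = π·4.0·15 = 188.5 mm
m = ρ·(πd²/4)·L = 8280 × 0.33183×10⁻⁶ m² × 0.1885 m = 0.0005179 kg
f_n = ½√(k/m) = 0.5·√(1743.2/0.0005179) = 0.5·√(3.3659e+06) = 917.32 Hz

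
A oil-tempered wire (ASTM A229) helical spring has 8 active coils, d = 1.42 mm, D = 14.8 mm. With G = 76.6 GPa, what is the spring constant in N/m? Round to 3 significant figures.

1500 N/m

k = Gd⁴/(8D³N_a) = (76.6×10³ × 1.42⁴) / (8 × 14.8³ × 8)
  = 311446 / 207475 = 1.5011 N/mm = 1501.1 N/m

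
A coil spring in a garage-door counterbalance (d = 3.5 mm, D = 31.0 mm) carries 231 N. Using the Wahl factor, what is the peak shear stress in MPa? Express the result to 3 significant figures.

495 MPa

Spring index C = D/d = 31.0/3.5 = 8.8571
K_W = (4C−1)/(4C−4) + 0.615/C = 34.429/31.429 + 0.0694 = 1.1649
τ₀ = 8FD/(πd³) = 8·231·31.0/(π·3.5³) = 57288/134.7 = 425.31 MPa
τ_max = K·τ₀ = 1.1649 × 425.31 = 495.44 MPa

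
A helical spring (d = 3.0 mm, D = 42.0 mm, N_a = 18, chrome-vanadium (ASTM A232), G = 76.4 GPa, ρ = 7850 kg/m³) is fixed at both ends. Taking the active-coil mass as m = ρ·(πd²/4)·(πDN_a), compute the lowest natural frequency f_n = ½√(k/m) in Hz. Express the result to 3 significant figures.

k = Gd⁴/(8D³N_a) = (76.4×10³)(3.0⁴)/(8·42.0³·18) = 0.58005 N/mm = 580.05 N/m
Wire length L = πDN_a = π·42.0·18 = 2375 mm
m = ρ·(πd²/4)·L = 7850 × 7.0686×10⁻⁶ m² × 2.375 m = 0.13179 kg
f_n = ½√(k/m) = 0.5·√(580.05/0.13179) = 0.5·√(4401.4) = 33.172 Hz

33.2 Hz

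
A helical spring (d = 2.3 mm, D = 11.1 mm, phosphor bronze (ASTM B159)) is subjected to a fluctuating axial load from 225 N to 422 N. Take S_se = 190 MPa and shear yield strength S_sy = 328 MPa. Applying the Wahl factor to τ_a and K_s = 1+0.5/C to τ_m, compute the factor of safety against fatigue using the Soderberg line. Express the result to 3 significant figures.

C = D/d = 11.1/2.3 = 4.8261; K_W = (4C−1)/(4C−4)+0.615/C = 1.3235; K_s = 1+0.5/C = 1.1036
F_a = (F_max−F_min)/2 = 98.5 N; F_m = (F_max+F_min)/2 = 323.5 N
τ_a = K_W·8F_aD/(πd³) = 1.3235 × 228.83 = 302.85 MPa
τ_m = K_s·8F_mD/(πd³) = 1.1036 × 751.54 = 829.41 MPa
Soderberg: 1/n_f = τ_a/S_se + τ_m/S_sy = 302.85/190 + 829.41/328 = 1.59394 + 2.52868 = 4.1226
n_f = 1/4.1226 = 0.2426

0.243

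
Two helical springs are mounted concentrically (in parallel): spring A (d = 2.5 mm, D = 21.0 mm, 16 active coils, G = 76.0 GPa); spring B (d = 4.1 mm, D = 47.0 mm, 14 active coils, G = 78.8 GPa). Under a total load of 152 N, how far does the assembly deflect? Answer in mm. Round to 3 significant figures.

34.4 mm

k_A = Gd⁴/(8D³N_a) = (76.0×10³)(2.5⁴)/(8·21.0³·16) = 2.5044 N/mm
k_B = Gd⁴/(8D³N_a) = (78.8×10³)(4.1⁴)/(8·47.0³·14) = 1.9149 N/mm
Parallel: k_eq = 2.5044 + 1.9149 = 4.4193 N/mm
δ = F/k_eq = 152/4.4193 = 34.394 mm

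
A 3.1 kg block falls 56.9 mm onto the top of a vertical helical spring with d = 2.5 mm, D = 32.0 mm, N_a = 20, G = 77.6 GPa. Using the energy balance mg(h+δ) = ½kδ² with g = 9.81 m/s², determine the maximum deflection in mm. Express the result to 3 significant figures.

k = Gd⁴/(8D³N_a) = (77.6×10³)(2.5⁴)/(8·32.0³·20) = 0.57817 N/mm
W = mg = 3.1 × 9.81 = 30.411 N
½kδ² − Wδ − Wh = 0 → δ = (W + √(W² + 2kWh))/k
δ = (30.411 + √(924.83 + 2000.9))/0.57817 = (30.411 + 54.09)/0.57817 = 146.15 mm

146 mm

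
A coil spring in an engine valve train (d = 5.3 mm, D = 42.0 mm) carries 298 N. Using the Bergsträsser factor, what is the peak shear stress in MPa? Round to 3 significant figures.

Spring index C = D/d = 42.0/5.3 = 7.9245
K_B = (4C+2)/(4C−3) = 33.698/28.698 = 1.1742
τ₀ = 8FD/(πd³) = 8·298·42.0/(π·5.3³) = 100128/467.71 = 214.08 MPa
τ_max = K·τ₀ = 1.1742 × 214.08 = 251.38 MPa

251 MPa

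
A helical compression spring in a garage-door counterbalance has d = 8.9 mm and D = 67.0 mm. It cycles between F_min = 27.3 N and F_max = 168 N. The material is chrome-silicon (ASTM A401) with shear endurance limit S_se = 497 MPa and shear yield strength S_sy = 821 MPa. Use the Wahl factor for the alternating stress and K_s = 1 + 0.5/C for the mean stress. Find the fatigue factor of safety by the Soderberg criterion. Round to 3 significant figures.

C = D/d = 67.0/8.9 = 7.5281; K_W = (4C−1)/(4C−4)+0.615/C = 1.1966; K_s = 1+0.5/C = 1.0664
F_a = (F_max−F_min)/2 = 70.35 N; F_m = (F_max+F_min)/2 = 97.65 N
τ_a = K_W·8F_aD/(πd³) = 1.1966 × 17.026 = 20.373 MPa
τ_m = K_s·8F_mD/(πd³) = 1.0664 × 23.633 = 25.203 MPa
Soderberg: 1/n_f = τ_a/S_se + τ_m/S_sy = 20.373/497 + 25.203/821 = 0.04099 + 0.03070 = 0.071689
n_f = 1/0.071689 = 13.95

13.9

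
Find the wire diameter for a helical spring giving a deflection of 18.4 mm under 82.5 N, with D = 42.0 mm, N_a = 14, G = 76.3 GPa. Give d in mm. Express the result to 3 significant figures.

Required rate k = F/δ = 82.5/18.4 = 4.4837 N/mm
d = (8D³N_a·k / G)^(1/4) = (8·42.0³·14·4.4837 / (76.3×10³))^0.25
  = (487.62)^0.25 = 4.6992 mm

4.70 mm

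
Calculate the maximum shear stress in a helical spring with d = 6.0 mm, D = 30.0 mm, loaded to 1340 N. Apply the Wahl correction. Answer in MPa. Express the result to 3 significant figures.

Spring index C = D/d = 30.0/6.0 = 5.0000
K_W = (4C−1)/(4C−4) + 0.615/C = 19.000/16.000 + 0.1230 = 1.3105
τ₀ = 8FD/(πd³) = 8·1340·30.0/(π·6.0³) = 321600/678.58 = 473.93 MPa
τ_max = K·τ₀ = 1.3105 × 473.93 = 621.08 MPa

621 MPa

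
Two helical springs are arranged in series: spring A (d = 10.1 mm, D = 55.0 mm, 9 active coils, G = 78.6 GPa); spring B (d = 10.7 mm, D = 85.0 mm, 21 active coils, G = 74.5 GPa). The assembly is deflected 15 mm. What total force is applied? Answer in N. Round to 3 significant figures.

125 N

k_A = Gd⁴/(8D³N_a) = (78.6×10³)(10.1⁴)/(8·55.0³·9) = 68.279 N/mm
k_B = Gd⁴/(8D³N_a) = (74.5×10³)(10.7⁴)/(8·85.0³·21) = 9.4651 N/mm
Series: 1/k_eq = 1/68.279 + 1/9.4651 = 0.1203; k_eq = 8.3128 N/mm
F = k_eq·δ = 8.3128·15 = 124.69 N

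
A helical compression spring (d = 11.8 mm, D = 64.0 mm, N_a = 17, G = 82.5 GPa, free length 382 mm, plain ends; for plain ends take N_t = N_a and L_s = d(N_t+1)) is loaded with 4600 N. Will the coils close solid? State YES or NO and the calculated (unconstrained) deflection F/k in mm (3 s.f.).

k = Gd⁴/(8D³N_a) = (82.5×10³)(11.8⁴)/(8·64.0³·17) = 44.865 N/mm
N_t = 17; L_s = 11.8·18 = 212.4 mm; δ_solid = L₀ − L_s = 382 − 212.4 = 169.6 mm
δ = F/k = 4600/44.865 = 102.53 mm
δ < δ_solid → spring does not go solid

NO, δ = 103 mm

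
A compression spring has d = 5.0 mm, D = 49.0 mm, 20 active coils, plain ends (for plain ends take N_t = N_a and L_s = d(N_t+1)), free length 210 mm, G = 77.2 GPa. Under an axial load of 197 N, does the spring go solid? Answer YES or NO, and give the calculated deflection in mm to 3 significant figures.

NO, δ = 76.9 mm

k = Gd⁴/(8D³N_a) = (77.2×10³)(5.0⁴)/(8·49.0³·20) = 2.5632 N/mm
N_t = 20; L_s = 5.0·21 = 105 mm; δ_solid = L₀ − L_s = 210 − 105 = 105 mm
δ = F/k = 197/2.5632 = 76.856 mm
δ < δ_solid → spring does not go solid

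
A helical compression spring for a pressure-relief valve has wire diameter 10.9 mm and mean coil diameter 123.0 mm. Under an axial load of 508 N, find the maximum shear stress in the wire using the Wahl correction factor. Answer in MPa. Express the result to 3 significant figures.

139 MPa

Spring index C = D/d = 123.0/10.9 = 11.2844
K_W = (4C−1)/(4C−4) + 0.615/C = 44.138/41.138 + 0.0545 = 1.1274
τ₀ = 8FD/(πd³) = 8·508·123.0/(π·10.9³) = 499872/4068.5 = 122.87 MPa
τ_max = K·τ₀ = 1.1274 × 122.87 = 138.52 MPa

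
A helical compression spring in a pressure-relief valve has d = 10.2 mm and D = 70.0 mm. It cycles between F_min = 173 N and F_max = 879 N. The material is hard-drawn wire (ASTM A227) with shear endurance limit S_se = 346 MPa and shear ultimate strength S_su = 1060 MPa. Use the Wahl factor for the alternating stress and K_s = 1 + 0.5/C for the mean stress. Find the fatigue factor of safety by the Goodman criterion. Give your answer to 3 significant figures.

3.35

C = D/d = 70.0/10.2 = 6.8627; K_W = (4C−1)/(4C−4)+0.615/C = 1.2175; K_s = 1+0.5/C = 1.0729
F_a = (F_max−F_min)/2 = 353 N; F_m = (F_max+F_min)/2 = 526 N
τ_a = K_W·8F_aD/(πd³) = 1.2175 × 59.294 = 72.193 MPa
τ_m = K_s·8F_mD/(πd³) = 1.0729 × 88.353 = 94.791 MPa
Goodman: 1/n_f = τ_a/S_se + τ_m/S_su = 72.193/346 + 94.791/1060 = 0.20865 + 0.08943 = 0.29808
n_f = 1/0.29808 = 3.355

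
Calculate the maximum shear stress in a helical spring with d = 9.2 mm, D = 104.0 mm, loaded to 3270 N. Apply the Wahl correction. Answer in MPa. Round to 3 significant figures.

Spring index C = D/d = 104.0/9.2 = 11.3043
K_W = (4C−1)/(4C−4) + 0.615/C = 44.217/41.217 + 0.0544 = 1.1272
τ₀ = 8FD/(πd³) = 8·3270·104.0/(π·9.2³) = 2.72064e+06/2446.3 = 1112.1 MPa
τ_max = K·τ₀ = 1.1272 × 1112.1 = 1253.6 MPa

1250 MPa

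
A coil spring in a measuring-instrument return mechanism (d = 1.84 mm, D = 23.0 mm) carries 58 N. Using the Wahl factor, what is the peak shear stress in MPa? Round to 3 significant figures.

Spring index C = D/d = 23.0/1.84 = 12.5000
K_W = (4C−1)/(4C−4) + 0.615/C = 49.000/46.000 + 0.0492 = 1.1144
τ₀ = 8FD/(πd³) = 8·58·23.0/(π·1.84³) = 10672/19.571 = 545.31 MPa
τ_max = K·τ₀ = 1.1144 × 545.31 = 607.7 MPa

608 MPa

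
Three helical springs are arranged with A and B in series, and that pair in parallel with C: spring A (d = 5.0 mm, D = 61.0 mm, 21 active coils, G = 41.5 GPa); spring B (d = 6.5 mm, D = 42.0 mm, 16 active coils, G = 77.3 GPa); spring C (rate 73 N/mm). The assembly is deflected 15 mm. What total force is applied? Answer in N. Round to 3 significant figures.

k_A = Gd⁴/(8D³N_a) = (41.5×10³)(5.0⁴)/(8·61.0³·21) = 0.68019 N/mm
k_B = Gd⁴/(8D³N_a) = (77.3×10³)(6.5⁴)/(8·42.0³·16) = 14.55 N/mm
Springs A,B series: k_AB = 1/(1/0.68019+1/14.55) = 0.64981 N/mm; parallel with C: k_eq = 0.64981+73 = 73.65 N/mm
F = k_eq·δ = 73.65·15 = 1104.7 N

1100 N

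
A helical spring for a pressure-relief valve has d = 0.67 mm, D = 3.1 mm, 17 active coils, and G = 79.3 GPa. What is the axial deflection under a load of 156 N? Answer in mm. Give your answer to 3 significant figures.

39.6 mm

k = Gd⁴/(8D³N_a) = (79.3×10³)(0.67⁴)/(8·3.1³·17) = 3.9441 N/mm
δ = F/k = 156 / 3.9441 = 39.553 mm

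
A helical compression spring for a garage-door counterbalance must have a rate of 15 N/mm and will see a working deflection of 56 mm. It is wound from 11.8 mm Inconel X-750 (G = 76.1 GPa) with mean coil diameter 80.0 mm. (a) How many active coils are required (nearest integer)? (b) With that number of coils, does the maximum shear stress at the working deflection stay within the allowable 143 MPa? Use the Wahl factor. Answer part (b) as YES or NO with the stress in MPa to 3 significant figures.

(a) 24 coils; (b) YES, τ_max = 127 MPa

N_a = Gd⁴/(8D³k) = (76.1×10³)(11.8⁴)/(8·80.0³·15) = 24.01 → N_a = 24
Actual rate k = Gd⁴/(8D³·24) = 15.009 N/mm
Working load F = kδ = 15.009·56 = 840.48 N
C = 80.0/11.8 = 6.7797; K_W = (4C−1)/(4C−4)+0.615/C = 1.2205
τ_max = K_W·8FD/(πd³) = 1.2205·104.21 = 127.19 MPa
τ_max ≤ 143 MPa → acceptable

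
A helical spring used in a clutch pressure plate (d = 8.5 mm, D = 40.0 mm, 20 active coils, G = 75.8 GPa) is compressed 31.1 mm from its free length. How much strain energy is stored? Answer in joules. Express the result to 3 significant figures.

18.7 J

k = Gd⁴/(8D³N_a) = (75.8×10³)(8.5⁴)/(8·40.0³·20) = 38.641 N/mm
U = ½kδ² = 0.5 × 38.641 × 31.1² = 18687 N·mm = 18.687 J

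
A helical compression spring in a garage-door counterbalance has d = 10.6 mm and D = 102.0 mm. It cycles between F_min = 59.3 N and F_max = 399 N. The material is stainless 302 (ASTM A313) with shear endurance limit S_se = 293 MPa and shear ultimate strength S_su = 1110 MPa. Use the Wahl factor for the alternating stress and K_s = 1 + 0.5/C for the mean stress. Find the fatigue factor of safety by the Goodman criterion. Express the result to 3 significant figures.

5.19

C = D/d = 102.0/10.6 = 9.6226; K_W = (4C−1)/(4C−4)+0.615/C = 1.1509; K_s = 1+0.5/C = 1.0520
F_a = (F_max−F_min)/2 = 169.85 N; F_m = (F_max+F_min)/2 = 229.15 N
τ_a = K_W·8F_aD/(πd³) = 1.1509 × 37.041 = 42.631 MPa
τ_m = K_s·8F_mD/(πd³) = 1.0520 × 49.974 = 52.57 MPa
Goodman: 1/n_f = τ_a/S_se + τ_m/S_su = 42.631/293 + 52.57/1110 = 0.14550 + 0.04736 = 0.19286
n_f = 1/0.19286 = 5.185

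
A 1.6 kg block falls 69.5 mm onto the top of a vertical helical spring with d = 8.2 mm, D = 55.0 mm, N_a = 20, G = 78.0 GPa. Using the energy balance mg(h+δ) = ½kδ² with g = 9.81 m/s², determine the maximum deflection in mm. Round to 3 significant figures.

k = Gd⁴/(8D³N_a) = (78.0×10³)(8.2⁴)/(8·55.0³·20) = 13.248 N/mm
W = mg = 1.6 × 9.81 = 15.696 N
½kδ² − Wδ − Wh = 0 → δ = (W + √(W² + 2kWh))/k
δ = (15.696 + √(246.36 + 28903.2))/13.248 = (15.696 + 170.73)/13.248 = 14.072 mm

14.1 mm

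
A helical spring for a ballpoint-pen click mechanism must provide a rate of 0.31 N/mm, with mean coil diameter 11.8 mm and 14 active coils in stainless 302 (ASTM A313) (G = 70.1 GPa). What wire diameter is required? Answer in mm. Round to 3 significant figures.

0.950 mm

d = (8D³N_a·k / G)^(1/4) = (8·11.8³·14·0.31 / (70.1×10³))^0.25
  = (0.81378)^0.25 = 0.9498 mm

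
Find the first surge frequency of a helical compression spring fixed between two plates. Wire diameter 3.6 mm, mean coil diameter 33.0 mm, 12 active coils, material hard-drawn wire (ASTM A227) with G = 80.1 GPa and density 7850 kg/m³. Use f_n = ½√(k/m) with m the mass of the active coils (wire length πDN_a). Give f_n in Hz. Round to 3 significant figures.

k = Gd⁴/(8D³N_a) = (80.1×10³)(3.6⁴)/(8·33.0³·12) = 3.8997 N/mm = 3899.7 N/m
Wire length L = πDN_a = π·33.0·12 = 1244.1 mm
m = ρ·(πd²/4)·L = 7850 × 10.179×10⁻⁶ m² × 1.2441 m = 0.099405 kg
f_n = ½√(k/m) = 0.5·√(3899.7/0.099405) = 0.5·√(39230) = 99.033 Hz

99.0 Hz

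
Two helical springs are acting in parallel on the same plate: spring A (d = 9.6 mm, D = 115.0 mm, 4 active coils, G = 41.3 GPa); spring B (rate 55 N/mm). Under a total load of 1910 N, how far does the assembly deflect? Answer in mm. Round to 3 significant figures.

k_A = Gd⁴/(8D³N_a) = (41.3×10³)(9.6⁴)/(8·115.0³·4) = 7.2076 N/mm
Parallel: k_eq = 7.2076 + 55 = 62.208 N/mm
δ = F/k_eq = 1910/62.208 = 30.704 mm

30.7 mm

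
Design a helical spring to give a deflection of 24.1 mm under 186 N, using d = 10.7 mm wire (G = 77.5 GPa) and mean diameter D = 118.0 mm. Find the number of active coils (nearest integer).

Required rate k = F/δ = 186/24.1 = 7.7178 N/mm
N_a = Gd⁴/(8D³k) = (77.5×10³ × 10.7⁴)/(8 × 118.0³ × 7.7178)
    = 1.01587e+09 / 1.01445e+08 = 10.01 → 10 coils

10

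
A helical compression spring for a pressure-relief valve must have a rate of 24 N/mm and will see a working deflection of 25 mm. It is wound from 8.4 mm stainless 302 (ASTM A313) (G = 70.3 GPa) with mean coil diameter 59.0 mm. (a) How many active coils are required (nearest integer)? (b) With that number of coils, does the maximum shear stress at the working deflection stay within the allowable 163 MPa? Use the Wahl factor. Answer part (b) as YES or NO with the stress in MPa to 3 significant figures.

N_a = Gd⁴/(8D³k) = (70.3×10³)(8.4⁴)/(8·59.0³·24) = 8.876 → N_a = 9
Actual rate k = Gd⁴/(8D³·9) = 23.669 N/mm
Working load F = kδ = 23.669·25 = 591.73 N
C = 59.0/8.4 = 7.0238; K_W = (4C−1)/(4C−4)+0.615/C = 1.2121
τ_max = K_W·8FD/(πd³) = 1.2121·150 = 181.8 MPa
τ_max > 163 MPa → exceeds allowable

(a) 9 coils; (b) NO, τ_max = 182 MPa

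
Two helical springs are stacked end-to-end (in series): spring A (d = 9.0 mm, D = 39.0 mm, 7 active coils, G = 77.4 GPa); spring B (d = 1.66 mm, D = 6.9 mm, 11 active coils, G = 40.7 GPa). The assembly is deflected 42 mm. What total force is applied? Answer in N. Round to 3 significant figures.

k_A = Gd⁴/(8D³N_a) = (77.4×10³)(9.0⁴)/(8·39.0³·7) = 152.87 N/mm
k_B = Gd⁴/(8D³N_a) = (40.7×10³)(1.66⁴)/(8·6.9³·11) = 10.69 N/mm
Series: 1/k_eq = 1/152.87 + 1/10.69 = 0.10008; k_eq = 9.9917 N/mm
F = k_eq·δ = 9.9917·42 = 419.65 N

420 N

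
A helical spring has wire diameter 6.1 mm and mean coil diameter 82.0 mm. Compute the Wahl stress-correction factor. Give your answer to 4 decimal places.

1.1060

C = D/d = 82.0/6.1 = 13.4426
K_W = (4C−1)/(4C−4) + 0.615/C = 52.770/49.770 + 0.0457 = 1.1060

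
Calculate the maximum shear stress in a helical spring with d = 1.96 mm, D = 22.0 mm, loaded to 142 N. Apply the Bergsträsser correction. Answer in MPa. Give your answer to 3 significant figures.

Spring index C = D/d = 22.0/1.96 = 11.2245
K_B = (4C+2)/(4C−3) = 46.898/41.898 = 1.1193
τ₀ = 8FD/(πd³) = 8·142·22.0/(π·1.96³) = 24992/23.655 = 1056.5 MPa
τ_max = K·τ₀ = 1.1193 × 1056.5 = 1182.6 MPa

1180 MPa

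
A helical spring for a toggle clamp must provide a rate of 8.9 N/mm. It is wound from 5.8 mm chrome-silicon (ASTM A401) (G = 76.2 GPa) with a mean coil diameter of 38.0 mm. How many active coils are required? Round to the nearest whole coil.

22

N_a = Gd⁴/(8D³k) = (76.2×10³ × 5.8⁴)/(8 × 38.0³ × 8.9)
    = 8.62317e+07 / 3.90689e+06 = 22.07 → 22 coils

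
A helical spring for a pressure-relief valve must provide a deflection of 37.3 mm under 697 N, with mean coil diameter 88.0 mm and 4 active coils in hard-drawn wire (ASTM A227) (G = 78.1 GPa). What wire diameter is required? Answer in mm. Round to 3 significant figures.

8.50 mm

Required rate k = F/δ = 697/37.3 = 18.686 N/mm
d = (8D³N_a·k / G)^(1/4) = (8·88.0³·4·18.686 / (78.1×10³))^0.25
  = (5217.6)^0.25 = 8.4990 mm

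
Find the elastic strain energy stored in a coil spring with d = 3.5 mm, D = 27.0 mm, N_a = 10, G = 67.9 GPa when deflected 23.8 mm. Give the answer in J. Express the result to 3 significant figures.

k = Gd⁴/(8D³N_a) = (67.9×10³)(3.5⁴)/(8·27.0³·10) = 6.4708 N/mm
U = ½kδ² = 0.5 × 6.4708 × 23.8² = 1832.7 N·mm = 1.8327 J

1.83 J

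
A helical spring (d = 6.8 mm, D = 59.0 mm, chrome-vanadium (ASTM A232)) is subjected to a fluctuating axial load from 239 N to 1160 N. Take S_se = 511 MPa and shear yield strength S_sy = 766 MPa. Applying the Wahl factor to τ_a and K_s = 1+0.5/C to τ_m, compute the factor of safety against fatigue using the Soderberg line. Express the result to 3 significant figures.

C = D/d = 59.0/6.8 = 8.6765; K_W = (4C−1)/(4C−4)+0.615/C = 1.1686; K_s = 1+0.5/C = 1.0576
F_a = (F_max−F_min)/2 = 460.5 N; F_m = (F_max+F_min)/2 = 699.5 N
τ_a = K_W·8F_aD/(πd³) = 1.1686 × 220.04 = 257.13 MPa
τ_m = K_s·8F_mD/(πd³) = 1.0576 × 334.24 = 353.5 MPa
Soderberg: 1/n_f = τ_a/S_se + τ_m/S_sy = 257.13/511 + 353.5/766 = 0.50319 + 0.46148 = 0.96468
n_f = 1/0.96468 = 1.037

1.04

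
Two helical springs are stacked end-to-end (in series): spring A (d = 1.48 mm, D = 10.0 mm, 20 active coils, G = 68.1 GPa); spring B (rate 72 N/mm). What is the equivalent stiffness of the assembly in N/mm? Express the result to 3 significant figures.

1.99 N/mm

k_A = Gd⁴/(8D³N_a) = (68.1×10³)(1.48⁴)/(8·10.0³·20) = 2.0421 N/mm
Series: 1/k_eq = 1/2.0421 + 1/72 = 0.50358; k_eq = 1.9858 N/mm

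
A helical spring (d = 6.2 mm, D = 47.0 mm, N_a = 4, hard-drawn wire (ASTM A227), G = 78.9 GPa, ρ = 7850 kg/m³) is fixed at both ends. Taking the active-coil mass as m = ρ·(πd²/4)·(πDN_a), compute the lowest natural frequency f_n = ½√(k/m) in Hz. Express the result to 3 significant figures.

k = Gd⁴/(8D³N_a) = (78.9×10³)(6.2⁴)/(8·47.0³·4) = 35.091 N/mm = 35091 N/m
Wire length L = πDN_a = π·47.0·4 = 590.62 mm
m = ρ·(πd²/4)·L = 7850 × 30.191×10⁻⁶ m² × 0.59062 m = 0.13998 kg
f_n = ½√(k/m) = 0.5·√(35091/0.13998) = 0.5·√(2.507e+05) = 250.35 Hz

250 Hz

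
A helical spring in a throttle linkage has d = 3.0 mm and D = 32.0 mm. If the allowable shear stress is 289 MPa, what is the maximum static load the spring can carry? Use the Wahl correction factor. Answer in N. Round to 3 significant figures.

C = D/d = 32.0/3.0 = 10.6667
K_W = (4C−1)/(4C−4) + 0.615/C = 41.667/38.667 + 0.0577 = 1.1352
τ_max = K·8FD/(πd³) → F_max = τ_allow·πd³/(8DK)
F_max = 289·π·3.0³/(8·32.0·1.1352) = 24514/290.62 = 84.35 N

84.3 N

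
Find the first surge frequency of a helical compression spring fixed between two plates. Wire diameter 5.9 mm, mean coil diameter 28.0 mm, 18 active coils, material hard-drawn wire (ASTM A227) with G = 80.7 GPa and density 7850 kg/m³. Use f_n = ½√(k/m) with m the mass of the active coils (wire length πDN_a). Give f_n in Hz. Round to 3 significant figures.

k = Gd⁴/(8D³N_a) = (80.7×10³)(5.9⁴)/(8·28.0³·18) = 30.935 N/mm = 30935 N/m
Wire length L = πDN_a = π·28.0·18 = 1583.4 mm
m = ρ·(πd²/4)·L = 7850 × 27.34×10⁻⁶ m² × 1.5834 m = 0.33982 kg
f_n = ½√(k/m) = 0.5·√(30935/0.33982) = 0.5·√(91033) = 150.86 Hz

151 Hz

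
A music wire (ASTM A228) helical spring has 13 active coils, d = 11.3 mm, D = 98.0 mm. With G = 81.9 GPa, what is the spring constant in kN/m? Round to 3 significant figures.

13.6 kN/m

k = Gd⁴/(8D³N_a) = (81.9×10³ × 11.3⁴) / (8 × 98.0³ × 13)
  = 1.33536e+09 / 9.7884e+07 = 13.642 N/mm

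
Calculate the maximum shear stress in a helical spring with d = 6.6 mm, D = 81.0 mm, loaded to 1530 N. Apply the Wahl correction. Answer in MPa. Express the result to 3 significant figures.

1230 MPa

Spring index C = D/d = 81.0/6.6 = 12.2727
K_W = (4C−1)/(4C−4) + 0.615/C = 48.091/45.091 + 0.0501 = 1.1166
τ₀ = 8FD/(πd³) = 8·1530·81.0/(π·6.6³) = 991440/903.2 = 1097.7 MPa
τ_max = K·τ₀ = 1.1166 × 1097.7 = 1225.7 MPa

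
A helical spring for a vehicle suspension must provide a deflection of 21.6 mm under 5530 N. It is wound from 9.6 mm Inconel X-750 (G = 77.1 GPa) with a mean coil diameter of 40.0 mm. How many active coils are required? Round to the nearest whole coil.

5

Required rate k = F/δ = 5530/21.6 = 256.02 N/mm
N_a = Gd⁴/(8D³k) = (77.1×10³ × 9.6⁴)/(8 × 40.0³ × 256.02)
    = 6.54846e+08 / 1.31081e+08 = 4.996 → 5 coils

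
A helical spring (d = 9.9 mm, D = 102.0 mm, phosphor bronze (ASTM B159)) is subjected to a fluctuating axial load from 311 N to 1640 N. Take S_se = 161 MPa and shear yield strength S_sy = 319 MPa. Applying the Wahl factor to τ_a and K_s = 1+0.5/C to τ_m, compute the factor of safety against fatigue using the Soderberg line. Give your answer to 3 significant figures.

0.472

C = D/d = 102.0/9.9 = 10.3030; K_W = (4C−1)/(4C−4)+0.615/C = 1.1403; K_s = 1+0.5/C = 1.0485
F_a = (F_max−F_min)/2 = 664.5 N; F_m = (F_max+F_min)/2 = 975.5 N
τ_a = K_W·8F_aD/(πd³) = 1.1403 × 177.88 = 202.84 MPa
τ_m = K_s·8F_mD/(πd³) = 1.0485 × 261.13 = 273.81 MPa
Soderberg: 1/n_f = τ_a/S_se + τ_m/S_sy = 202.84/161 + 273.81/319 = 1.25987 + 0.85833 = 2.1182
n_f = 1/2.1182 = 0.4721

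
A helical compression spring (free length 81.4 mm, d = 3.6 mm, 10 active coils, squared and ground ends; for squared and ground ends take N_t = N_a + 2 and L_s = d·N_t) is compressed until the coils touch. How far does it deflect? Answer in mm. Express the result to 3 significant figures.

N_t = 12; L_s = 3.6·12 = 43.2 mm
δ_solid = L₀ − L_s = 81.4 − 43.2 = 38.2 mm

38.2 mm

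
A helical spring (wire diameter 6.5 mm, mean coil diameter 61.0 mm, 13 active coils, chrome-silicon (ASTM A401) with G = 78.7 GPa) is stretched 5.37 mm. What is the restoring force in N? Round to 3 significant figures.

32.0 N

k = Gd⁴/(8D³N_a) = (78.7×10³)(6.5⁴)/(8·61.0³·13) = 5.9512 N/mm
F = k·δ = 5.9512 × 5.37 = 31.958 N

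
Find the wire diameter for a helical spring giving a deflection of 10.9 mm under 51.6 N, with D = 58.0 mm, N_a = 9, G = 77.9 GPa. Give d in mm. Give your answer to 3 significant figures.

Required rate k = F/δ = 51.6/10.9 = 4.7339 N/mm
d = (8D³N_a·k / G)^(1/4) = (8·58.0³·9·4.7339 / (77.9×10³))^0.25
  = (853.69)^0.25 = 5.4054 mm

5.41 mm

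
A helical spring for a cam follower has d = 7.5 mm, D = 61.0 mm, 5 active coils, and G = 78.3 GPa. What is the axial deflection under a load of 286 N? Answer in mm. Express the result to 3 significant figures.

k = Gd⁴/(8D³N_a) = (78.3×10³)(7.5⁴)/(8·61.0³·5) = 27.287 N/mm
δ = F/k = 286 / 27.287 = 10.481 mm

10.5 mm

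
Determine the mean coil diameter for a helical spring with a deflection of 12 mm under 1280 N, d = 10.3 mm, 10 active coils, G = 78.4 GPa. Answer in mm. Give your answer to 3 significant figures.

46.9 mm

Required rate k = F/δ = 1280/12 = 106.67 N/mm
D = (Gd⁴/(8N_a·k))^(1/3) = (78.4×10³·10.3⁴/(8·10·106.67))^(1/3)
  = (103406)^(1/3) = 46.9370 mm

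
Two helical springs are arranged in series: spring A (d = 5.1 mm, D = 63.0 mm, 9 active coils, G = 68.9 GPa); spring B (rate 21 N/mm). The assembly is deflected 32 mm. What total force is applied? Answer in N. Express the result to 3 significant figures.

73.8 N

k_A = Gd⁴/(8D³N_a) = (68.9×10³)(5.1⁴)/(8·63.0³·9) = 2.5891 N/mm
Series: 1/k_eq = 1/2.5891 + 1/21 = 0.43386; k_eq = 2.3049 N/mm
F = k_eq·δ = 2.3049·32 = 73.757 N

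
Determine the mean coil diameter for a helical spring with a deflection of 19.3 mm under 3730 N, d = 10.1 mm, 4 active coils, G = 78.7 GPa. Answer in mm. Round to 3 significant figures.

51.0 mm

Required rate k = F/δ = 3730/19.3 = 193.26 N/mm
D = (Gd⁴/(8N_a·k))^(1/3) = (78.7×10³·10.1⁴/(8·4·193.26))^(1/3)
  = (132422)^(1/3) = 50.9706 mm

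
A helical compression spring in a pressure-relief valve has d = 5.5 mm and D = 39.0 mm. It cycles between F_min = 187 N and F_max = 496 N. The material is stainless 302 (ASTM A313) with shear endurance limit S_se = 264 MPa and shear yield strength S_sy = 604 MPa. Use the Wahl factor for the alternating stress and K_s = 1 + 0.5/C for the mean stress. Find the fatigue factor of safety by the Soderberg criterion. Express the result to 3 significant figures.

C = D/d = 39.0/5.5 = 7.0909; K_W = (4C−1)/(4C−4)+0.615/C = 1.2099; K_s = 1+0.5/C = 1.0705
F_a = (F_max−F_min)/2 = 154.5 N; F_m = (F_max+F_min)/2 = 341.5 N
τ_a = K_W·8F_aD/(πd³) = 1.2099 × 92.224 = 111.58 MPa
τ_m = K_s·8F_mD/(πd³) = 1.0705 × 203.85 = 218.22 MPa
Soderberg: 1/n_f = τ_a/S_se + τ_m/S_sy = 111.58/264 + 218.22/604 = 0.42265 + 0.36130 = 0.78394
n_f = 1/0.78394 = 1.276

1.28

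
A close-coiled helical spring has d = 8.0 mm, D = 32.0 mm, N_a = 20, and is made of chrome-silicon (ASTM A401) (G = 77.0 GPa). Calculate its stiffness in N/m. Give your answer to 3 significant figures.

k = Gd⁴/(8D³N_a) = (77.0×10³ × 8.0⁴) / (8 × 32.0³ × 20)
  = 3.15392e+08 / 5.24288e+06 = 60.156 N/mm = 60156 N/m

60200 N/m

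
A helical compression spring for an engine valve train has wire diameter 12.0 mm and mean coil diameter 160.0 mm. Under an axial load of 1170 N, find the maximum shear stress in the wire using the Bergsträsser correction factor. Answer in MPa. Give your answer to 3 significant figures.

303 MPa

Spring index C = D/d = 160.0/12.0 = 13.3333
K_B = (4C+2)/(4C−3) = 55.333/50.333 = 1.0993
τ₀ = 8FD/(πd³) = 8·1170·160.0/(π·12.0³) = 1.4976e+06/5428.7 = 275.87 MPa
τ_max = K·τ₀ = 1.0993 × 275.87 = 303.27 MPa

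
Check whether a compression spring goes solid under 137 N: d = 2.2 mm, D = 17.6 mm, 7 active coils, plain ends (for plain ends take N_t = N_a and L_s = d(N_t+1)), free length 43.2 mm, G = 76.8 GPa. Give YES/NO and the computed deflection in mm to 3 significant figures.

k = Gd⁴/(8D³N_a) = (76.8×10³)(2.2⁴)/(8·17.6³·7) = 5.8929 N/mm
N_t = 7; L_s = 2.2·8 = 17.6 mm; δ_solid = L₀ − L_s = 43.2 − 17.6 = 25.6 mm
δ = F/k = 137/5.8929 = 23.248 mm
δ < δ_solid → spring does not go solid

NO, δ = 23.2 mm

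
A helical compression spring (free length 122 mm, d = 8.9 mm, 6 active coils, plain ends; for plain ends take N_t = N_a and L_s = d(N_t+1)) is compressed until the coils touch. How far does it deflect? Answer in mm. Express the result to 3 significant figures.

N_t = 6; L_s = 8.9·7 = 62.3 mm
δ_solid = L₀ − L_s = 122 − 62.3 = 59.7 mm

59.7 mm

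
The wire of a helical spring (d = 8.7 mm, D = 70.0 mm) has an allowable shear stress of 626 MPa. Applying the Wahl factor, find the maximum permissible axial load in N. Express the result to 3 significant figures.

C = D/d = 70.0/8.7 = 8.0460
K_W = (4C−1)/(4C−4) + 0.615/C = 31.184/28.184 + 0.0764 = 1.1829
τ_max = K·8FD/(πd³) → F_max = τ_allow·πd³/(8DK)
F_max = 626·π·8.7³/(8·70.0·1.1829) = 1.295e+06/662.41 = 1955 N

1960 N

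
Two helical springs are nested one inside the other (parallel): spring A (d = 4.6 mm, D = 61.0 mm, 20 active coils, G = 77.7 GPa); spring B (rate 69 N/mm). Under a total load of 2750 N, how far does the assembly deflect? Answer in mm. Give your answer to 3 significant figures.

39.3 mm

k_A = Gd⁴/(8D³N_a) = (77.7×10³)(4.6⁴)/(8·61.0³·20) = 0.95795 N/mm
Parallel: k_eq = 0.95795 + 69 = 69.958 N/mm
δ = F/k_eq = 2750/69.958 = 39.309 mm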